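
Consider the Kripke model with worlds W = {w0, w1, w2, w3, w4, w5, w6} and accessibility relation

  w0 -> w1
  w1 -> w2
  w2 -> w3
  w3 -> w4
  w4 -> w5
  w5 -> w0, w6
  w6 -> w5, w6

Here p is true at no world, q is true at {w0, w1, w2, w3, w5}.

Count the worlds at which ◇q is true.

6

w0: successors {w1}; q there: w1:T. ✓
w1: successors {w2}; q there: w2:T. ✓
w2: successors {w3}; q there: w3:T. ✓
w3: successors {w4}; q there: w4:F. ✗
w4: successors {w5}; q there: w5:T. ✓
w5: successors {w0, w6}; q there: w0:T, w6:F. ✓
w6: successors {w5, w6}; q there: w5:T, w6:F. ✓
Satisfying worlds: {w0, w1, w2, w4, w5, w6}.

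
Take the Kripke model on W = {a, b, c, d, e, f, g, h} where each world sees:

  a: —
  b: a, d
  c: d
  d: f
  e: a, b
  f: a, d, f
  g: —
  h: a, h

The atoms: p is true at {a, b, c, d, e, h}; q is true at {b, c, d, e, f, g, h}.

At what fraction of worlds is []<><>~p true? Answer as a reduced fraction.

a: no successors, so []<><>~p holds vacuously. ✓
b: successors {a, d}; <><>~p there: a:F, d:T. ✗
c: successors {d}; <><>~p there: d:T. ✓
d: successors {f}; <><>~p there: f:T. ✓
e: successors {a, b}; <><>~p there: a:F, b:T. ✗
f: successors {a, d, f}; <><>~p there: a:F, d:T, f:T. ✗
g: no successors, so []<><>~p holds vacuously. ✓
h: successors {a, h}; <><>~p there: a:F, h:F. ✗
That's 4 of 8 worlds, so 4/8 = 1/2.

1/2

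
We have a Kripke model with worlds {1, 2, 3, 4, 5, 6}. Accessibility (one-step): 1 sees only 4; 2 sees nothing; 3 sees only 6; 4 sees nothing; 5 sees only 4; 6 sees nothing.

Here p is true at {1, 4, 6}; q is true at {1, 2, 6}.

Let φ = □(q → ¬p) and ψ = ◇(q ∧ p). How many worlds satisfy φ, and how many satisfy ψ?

For □(q → ¬p):
1: successors {4}; q → ¬p there: 4:T. ✓
2: no successors, so □(q → ¬p) holds vacuously. ✓
3: successors {6}; q → ¬p there: 6:F. ✗
4: no successors, so □(q → ¬p) holds vacuously. ✓
5: successors {4}; q → ¬p there: 4:T. ✓
6: no successors, so □(q → ¬p) holds vacuously. ✓
— 5 worlds.
For ◇(q ∧ p):
1: successors {4}; q ∧ p there: 4:F. ✗
2: no successors, so ◇(q ∧ p) fails. ✗
3: successors {6}; q ∧ p there: 6:T. ✓
4: no successors, so ◇(q ∧ p) fails. ✗
5: successors {4}; q ∧ p there: 4:F. ✗
6: no successors, so ◇(q ∧ p) fails. ✗
— 1 world.

5 and 1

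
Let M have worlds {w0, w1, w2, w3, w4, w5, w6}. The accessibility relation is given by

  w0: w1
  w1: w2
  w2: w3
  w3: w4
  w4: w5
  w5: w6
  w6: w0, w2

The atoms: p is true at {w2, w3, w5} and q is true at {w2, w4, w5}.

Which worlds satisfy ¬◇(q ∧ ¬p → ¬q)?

{w3}

w0: ◇(q ∧ ¬p → ¬q) is T. ✗
w1: ◇(q ∧ ¬p → ¬q) is T. ✗
w2: ◇(q ∧ ¬p → ¬q) is T. ✗
w3: ◇(q ∧ ¬p → ¬q) is F. ✓
w4: ◇(q ∧ ¬p → ¬q) is T. ✗
w5: ◇(q ∧ ¬p → ¬q) is T. ✗
w6: ◇(q ∧ ¬p → ¬q) is T. ✗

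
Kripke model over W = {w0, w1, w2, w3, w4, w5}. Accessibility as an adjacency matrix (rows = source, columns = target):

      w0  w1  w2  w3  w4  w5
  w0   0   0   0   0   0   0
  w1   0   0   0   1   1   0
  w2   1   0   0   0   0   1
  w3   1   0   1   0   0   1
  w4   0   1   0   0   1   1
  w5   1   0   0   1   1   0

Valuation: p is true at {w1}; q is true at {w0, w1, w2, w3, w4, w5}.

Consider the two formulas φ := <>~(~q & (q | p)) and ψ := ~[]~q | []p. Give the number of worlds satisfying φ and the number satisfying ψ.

5 and 6

For <>~(~q & (q | p)):
w0: no successors, so <>~(~q & (q | p)) fails. ✗
w1: successors {w3, w4}; ~(~q & (q | p)) there: w3:T, w4:T. ✓
w2: successors {w0, w5}; ~(~q & (q | p)) there: w0:T, w5:T. ✓
w3: successors {w0, w2, w5}; ~(~q & (q | p)) there: w0:T, w2:T, w5:T. ✓
w4: successors {w1, w4, w5}; ~(~q & (q | p)) there: w1:T, w4:T, w5:T. ✓
w5: successors {w0, w3, w4}; ~(~q & (q | p)) there: w0:T, w3:T, w4:T. ✓
— 5 worlds.
For ~[]~q | []p:
w0: ~[]~q is F, []p is T. ✓
w1: ~[]~q is T, []p is F. ✓
w2: ~[]~q is T, []p is F. ✓
w3: ~[]~q is T, []p is F. ✓
w4: ~[]~q is T, []p is F. ✓
w5: ~[]~q is T, []p is F. ✓
— 6 worlds.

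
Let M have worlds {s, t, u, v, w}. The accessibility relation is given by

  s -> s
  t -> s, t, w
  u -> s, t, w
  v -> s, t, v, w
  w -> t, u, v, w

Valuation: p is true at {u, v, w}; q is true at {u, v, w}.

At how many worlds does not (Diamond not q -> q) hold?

2

s: Diamond not q -> q is F. ✓
t: Diamond not q -> q is F. ✓
u: Diamond not q -> q is T. ✗
v: Diamond not q -> q is T. ✗
w: Diamond not q -> q is T. ✗
Satisfying worlds: {s, t}.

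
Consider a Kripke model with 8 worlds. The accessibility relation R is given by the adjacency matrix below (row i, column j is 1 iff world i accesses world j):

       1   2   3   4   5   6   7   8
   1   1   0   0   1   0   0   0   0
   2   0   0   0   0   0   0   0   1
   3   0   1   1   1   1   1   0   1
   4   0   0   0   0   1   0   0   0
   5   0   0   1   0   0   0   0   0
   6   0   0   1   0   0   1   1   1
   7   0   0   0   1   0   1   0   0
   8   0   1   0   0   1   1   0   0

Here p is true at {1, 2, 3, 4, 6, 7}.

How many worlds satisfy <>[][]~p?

1: successors {1, 4}; [][]~p there: 1:F, 4:F. ✗
2: successors {8}; [][]~p there: 8:F. ✗
3: successors {2, 3, 4, 5, 6, 8}; [][]~p there: 2:F, 3:F, 4:F, 5:F, 6:F, 8:F. ✗
4: successors {5}; [][]~p there: 5:F. ✗
5: successors {3}; [][]~p there: 3:F. ✗
6: successors {3, 6, 7, 8}; [][]~p there: 3:F, 6:F, 7:F, 8:F. ✗
7: successors {4, 6}; [][]~p there: 4:F, 6:F. ✗
8: successors {2, 5, 6}; [][]~p there: 2:F, 5:F, 6:F. ✗
Satisfying worlds: ∅.

0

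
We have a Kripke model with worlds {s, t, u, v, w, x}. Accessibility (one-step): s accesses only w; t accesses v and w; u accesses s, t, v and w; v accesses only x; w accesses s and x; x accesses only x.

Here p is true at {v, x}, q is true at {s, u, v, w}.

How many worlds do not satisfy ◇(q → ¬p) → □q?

4

s: ◇(q → ¬p) is T, □q is T. ✓
t: ◇(q → ¬p) is T, □q is T. ✓
u: ◇(q → ¬p) is T, □q is F. ✗
v: ◇(q → ¬p) is T, □q is F. ✗
w: ◇(q → ¬p) is T, □q is F. ✗
x: ◇(q → ¬p) is T, □q is F. ✗
Satisfying worlds: {s, t}.
So ◇(q → ¬p) → □q fails at the other 4 worlds.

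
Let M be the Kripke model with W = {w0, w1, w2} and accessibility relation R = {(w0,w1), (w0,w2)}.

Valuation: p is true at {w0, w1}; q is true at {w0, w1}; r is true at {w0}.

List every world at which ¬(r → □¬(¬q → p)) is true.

w0: r → □¬(¬q → p) is F. ✓
w1: r → □¬(¬q → p) is T. ✗
w2: r → □¬(¬q → p) is T. ✗

{w0}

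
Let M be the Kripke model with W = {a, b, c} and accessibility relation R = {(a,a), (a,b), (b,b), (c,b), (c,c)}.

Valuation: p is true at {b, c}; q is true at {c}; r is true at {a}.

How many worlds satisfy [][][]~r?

2

a: successors {a, b}; [][]~r there: a:F, b:T. ✗
b: successors {b}; [][]~r there: b:T. ✓
c: successors {b, c}; [][]~r there: b:T, c:T. ✓
Satisfying worlds: {b, c}.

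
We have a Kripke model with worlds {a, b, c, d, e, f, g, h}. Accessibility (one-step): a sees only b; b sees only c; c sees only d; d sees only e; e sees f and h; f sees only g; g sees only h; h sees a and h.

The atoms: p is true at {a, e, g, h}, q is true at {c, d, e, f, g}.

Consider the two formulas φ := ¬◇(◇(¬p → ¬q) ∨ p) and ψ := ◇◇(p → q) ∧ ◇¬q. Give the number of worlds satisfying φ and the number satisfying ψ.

2 and 3

For ¬◇(◇(¬p → ¬q) ∨ p):
a: ◇(◇(¬p → ¬q) ∨ p) is F. ✓
b: ◇(◇(¬p → ¬q) ∨ p) is F. ✓
c: ◇(◇(¬p → ¬q) ∨ p) is T. ✗
d: ◇(◇(¬p → ¬q) ∨ p) is T. ✗
e: ◇(◇(¬p → ¬q) ∨ p) is T. ✗
f: ◇(◇(¬p → ¬q) ∨ p) is T. ✗
g: ◇(◇(¬p → ¬q) ∨ p) is T. ✗
h: ◇(◇(¬p → ¬q) ∨ p) is T. ✗
— 2 worlds.
For ◇◇(p → q) ∧ ◇¬q:
a: ◇◇(p → q) is T, ◇¬q is T. ✓
b: ◇◇(p → q) is T, ◇¬q is F. ✗
c: ◇◇(p → q) is T, ◇¬q is F. ✗
d: ◇◇(p → q) is T, ◇¬q is F. ✗
e: ◇◇(p → q) is T, ◇¬q is T. ✓
f: ◇◇(p → q) is F, ◇¬q is F. ✗
g: ◇◇(p → q) is F, ◇¬q is T. ✗
h: ◇◇(p → q) is T, ◇¬q is T. ✓
— 3 worlds.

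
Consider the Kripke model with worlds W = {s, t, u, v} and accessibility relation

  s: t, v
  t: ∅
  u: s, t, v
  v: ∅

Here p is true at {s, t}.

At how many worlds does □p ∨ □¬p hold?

2

s: □p is F, □¬p is F. ✗
t: □p is T, □¬p is T. ✓
u: □p is F, □¬p is F. ✗
v: □p is T, □¬p is T. ✓
Satisfying worlds: {t, v}.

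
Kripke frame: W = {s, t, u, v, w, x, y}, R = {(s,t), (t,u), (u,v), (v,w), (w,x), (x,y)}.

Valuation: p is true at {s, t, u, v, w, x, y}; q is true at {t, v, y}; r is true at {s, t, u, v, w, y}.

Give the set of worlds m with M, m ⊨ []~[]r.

s: successors {t}; ~[]r there: t:F. ✗
t: successors {u}; ~[]r there: u:F. ✗
u: successors {v}; ~[]r there: v:F. ✗
v: successors {w}; ~[]r there: w:T. ✓
w: successors {x}; ~[]r there: x:F. ✗
x: successors {y}; ~[]r there: y:F. ✗
y: no successors, so []~[]r holds vacuously. ✓

{v, y}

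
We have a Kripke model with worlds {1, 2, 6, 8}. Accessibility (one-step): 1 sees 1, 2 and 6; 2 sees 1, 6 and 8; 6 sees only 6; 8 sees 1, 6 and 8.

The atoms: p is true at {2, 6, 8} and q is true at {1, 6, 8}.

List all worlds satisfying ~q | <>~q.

{1, 2}

1: ~q is F, <>~q is T. ✓
2: ~q is T, <>~q is F. ✓
6: ~q is F, <>~q is F. ✗
8: ~q is F, <>~q is F. ✗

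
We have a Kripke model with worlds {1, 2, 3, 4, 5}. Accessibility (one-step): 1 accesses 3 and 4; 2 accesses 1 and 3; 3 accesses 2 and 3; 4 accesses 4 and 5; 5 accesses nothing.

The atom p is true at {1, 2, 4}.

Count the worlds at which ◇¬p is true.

1: successors {3, 4}; ¬p there: 3:T, 4:F. ✓
2: successors {1, 3}; ¬p there: 1:F, 3:T. ✓
3: successors {2, 3}; ¬p there: 2:F, 3:T. ✓
4: successors {4, 5}; ¬p there: 4:F, 5:T. ✓
5: no successors, so ◇¬p fails. ✗
Satisfying worlds: {1, 2, 3, 4}.

4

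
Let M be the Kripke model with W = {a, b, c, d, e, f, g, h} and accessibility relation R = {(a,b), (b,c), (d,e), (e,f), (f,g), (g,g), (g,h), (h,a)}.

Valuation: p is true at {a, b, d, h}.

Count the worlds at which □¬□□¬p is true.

4

a: successors {b}; ¬□□¬p there: b:F. ✗
b: successors {c}; ¬□□¬p there: c:F. ✗
c: no successors, so □¬□□¬p holds vacuously. ✓
d: successors {e}; ¬□□¬p there: e:F. ✗
e: successors {f}; ¬□□¬p there: f:T. ✓
f: successors {g}; ¬□□¬p there: g:T. ✓
g: successors {g, h}; ¬□□¬p there: g:T, h:T. ✓
h: successors {a}; ¬□□¬p there: a:F. ✗
Satisfying worlds: {c, e, f, g}.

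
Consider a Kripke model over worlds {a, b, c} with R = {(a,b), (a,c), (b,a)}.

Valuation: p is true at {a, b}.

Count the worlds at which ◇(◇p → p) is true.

a: successors {b, c}; ◇p → p there: b:T, c:T. ✓
b: successors {a}; ◇p → p there: a:T. ✓
c: no successors, so ◇(◇p → p) fails. ✗
Satisfying worlds: {a, b}.

2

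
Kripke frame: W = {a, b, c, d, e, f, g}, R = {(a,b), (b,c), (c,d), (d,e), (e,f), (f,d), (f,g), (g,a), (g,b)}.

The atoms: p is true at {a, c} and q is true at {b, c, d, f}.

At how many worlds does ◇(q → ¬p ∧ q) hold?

a: successors {b}; q → ¬p ∧ q there: b:T. ✓
b: successors {c}; q → ¬p ∧ q there: c:F. ✗
c: successors {d}; q → ¬p ∧ q there: d:T. ✓
d: successors {e}; q → ¬p ∧ q there: e:T. ✓
e: successors {f}; q → ¬p ∧ q there: f:T. ✓
f: successors {d, g}; q → ¬p ∧ q there: d:T, g:T. ✓
g: successors {a, b}; q → ¬p ∧ q there: a:T, b:T. ✓
Satisfying worlds: {a, c, d, e, f, g}.

6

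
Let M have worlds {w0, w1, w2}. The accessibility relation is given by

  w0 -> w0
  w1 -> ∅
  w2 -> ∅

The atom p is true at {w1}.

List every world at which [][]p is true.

w0: successors {w0}; []p there: w0:F. ✗
w1: no successors, so [][]p holds vacuously. ✓
w2: no successors, so [][]p holds vacuously. ✓

{w1, w2}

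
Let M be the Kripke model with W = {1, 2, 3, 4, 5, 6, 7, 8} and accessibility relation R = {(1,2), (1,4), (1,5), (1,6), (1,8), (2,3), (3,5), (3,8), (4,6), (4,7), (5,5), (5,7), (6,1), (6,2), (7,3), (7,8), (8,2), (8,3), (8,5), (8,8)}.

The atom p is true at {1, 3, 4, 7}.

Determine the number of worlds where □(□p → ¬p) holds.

8

1: successors {2, 4, 5, 6, 8}; □p → ¬p there: 2:T, 4:T, 5:T, 6:T, 8:T. ✓
2: successors {3}; □p → ¬p there: 3:T. ✓
3: successors {5, 8}; □p → ¬p there: 5:T, 8:T. ✓
4: successors {6, 7}; □p → ¬p there: 6:T, 7:T. ✓
5: successors {5, 7}; □p → ¬p there: 5:T, 7:T. ✓
6: successors {1, 2}; □p → ¬p there: 1:T, 2:T. ✓
7: successors {3, 8}; □p → ¬p there: 3:T, 8:T. ✓
8: successors {2, 3, 5, 8}; □p → ¬p there: 2:T, 3:T, 5:T, 8:T. ✓
Satisfying worlds: {1, 2, 3, 4, 5, 6, 7, 8}.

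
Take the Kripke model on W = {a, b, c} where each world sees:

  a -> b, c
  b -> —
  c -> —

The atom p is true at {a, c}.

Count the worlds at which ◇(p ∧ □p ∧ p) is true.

a: successors {b, c}; p ∧ □p ∧ p there: b:F, c:T. ✓
b: no successors, so ◇(p ∧ □p ∧ p) fails. ✗
c: no successors, so ◇(p ∧ □p ∧ p) fails. ✗
Satisfying worlds: {a}.

1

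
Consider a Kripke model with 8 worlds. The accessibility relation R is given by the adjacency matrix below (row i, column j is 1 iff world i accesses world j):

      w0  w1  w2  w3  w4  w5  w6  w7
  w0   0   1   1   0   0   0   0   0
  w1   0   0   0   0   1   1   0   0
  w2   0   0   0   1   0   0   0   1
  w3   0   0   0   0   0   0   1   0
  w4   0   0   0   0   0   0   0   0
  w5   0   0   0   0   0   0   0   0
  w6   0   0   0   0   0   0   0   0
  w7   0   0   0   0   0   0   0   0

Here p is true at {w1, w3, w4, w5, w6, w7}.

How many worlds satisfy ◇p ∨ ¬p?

4

w0: ◇p is T, ¬p is T. ✓
w1: ◇p is T, ¬p is F. ✓
w2: ◇p is T, ¬p is T. ✓
w3: ◇p is T, ¬p is F. ✓
w4: ◇p is F, ¬p is F. ✗
w5: ◇p is F, ¬p is F. ✗
w6: ◇p is F, ¬p is F. ✗
w7: ◇p is F, ¬p is F. ✗
Satisfying worlds: {w0, w1, w2, w3}.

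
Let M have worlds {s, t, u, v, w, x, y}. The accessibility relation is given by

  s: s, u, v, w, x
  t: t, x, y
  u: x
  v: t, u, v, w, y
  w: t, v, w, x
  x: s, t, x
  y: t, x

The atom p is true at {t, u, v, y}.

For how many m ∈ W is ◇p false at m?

1

s: successors {s, u, v, w, x}; p there: s:F, u:T, v:T, w:F, x:F. ✓
t: successors {t, x, y}; p there: t:T, x:F, y:T. ✓
u: successors {x}; p there: x:F. ✗
v: successors {t, u, v, w, y}; p there: t:T, u:T, v:T, w:F, y:T. ✓
w: successors {t, v, w, x}; p there: t:T, v:T, w:F, x:F. ✓
x: successors {s, t, x}; p there: s:F, t:T, x:F. ✓
y: successors {t, x}; p there: t:T, x:F. ✓
Satisfying worlds: {s, t, v, w, x, y}.
So ◇p fails at the other 1 world.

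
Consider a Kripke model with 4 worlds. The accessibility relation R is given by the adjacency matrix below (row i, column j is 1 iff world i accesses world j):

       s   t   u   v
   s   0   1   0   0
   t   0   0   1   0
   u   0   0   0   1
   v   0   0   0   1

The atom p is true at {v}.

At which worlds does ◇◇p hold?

s: successors {t}; ◇p there: t:F. ✗
t: successors {u}; ◇p there: u:T. ✓
u: successors {v}; ◇p there: v:T. ✓
v: successors {v}; ◇p there: v:T. ✓

{t, u, v}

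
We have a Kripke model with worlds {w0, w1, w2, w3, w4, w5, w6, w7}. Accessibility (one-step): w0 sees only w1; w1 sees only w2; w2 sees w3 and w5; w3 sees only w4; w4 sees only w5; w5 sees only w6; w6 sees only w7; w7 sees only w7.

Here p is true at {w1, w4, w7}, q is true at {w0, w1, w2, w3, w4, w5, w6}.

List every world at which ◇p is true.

{w0, w3, w6, w7}

w0: successors {w1}; p there: w1:T. ✓
w1: successors {w2}; p there: w2:F. ✗
w2: successors {w3, w5}; p there: w3:F, w5:F. ✗
w3: successors {w4}; p there: w4:T. ✓
w4: successors {w5}; p there: w5:F. ✗
w5: successors {w6}; p there: w6:F. ✗
w6: successors {w7}; p there: w7:T. ✓
w7: successors {w7}; p there: w7:T. ✓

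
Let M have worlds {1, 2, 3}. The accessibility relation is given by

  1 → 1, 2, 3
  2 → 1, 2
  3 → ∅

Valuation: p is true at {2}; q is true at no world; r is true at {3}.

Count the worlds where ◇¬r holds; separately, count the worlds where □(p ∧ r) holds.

For ◇¬r:
1: successors {1, 2, 3}; ¬r there: 1:T, 2:T, 3:F. ✓
2: successors {1, 2}; ¬r there: 1:T, 2:T. ✓
3: no successors, so ◇¬r fails. ✗
— 2 worlds.
For □(p ∧ r):
1: successors {1, 2, 3}; p ∧ r there: 1:F, 2:F, 3:F. ✗
2: successors {1, 2}; p ∧ r there: 1:F, 2:F. ✗
3: no successors, so □(p ∧ r) holds vacuously. ✓
— 1 world.

2 and 1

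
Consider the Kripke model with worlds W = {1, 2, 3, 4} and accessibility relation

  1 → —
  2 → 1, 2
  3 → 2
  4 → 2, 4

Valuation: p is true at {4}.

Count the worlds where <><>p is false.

1: no successors, so <><>p fails. ✗
2: successors {1, 2}; <>p there: 1:F, 2:F. ✗
3: successors {2}; <>p there: 2:F. ✗
4: successors {2, 4}; <>p there: 2:F, 4:T. ✓
Satisfying worlds: {4}.
So <><>p fails at the other 3 worlds.

3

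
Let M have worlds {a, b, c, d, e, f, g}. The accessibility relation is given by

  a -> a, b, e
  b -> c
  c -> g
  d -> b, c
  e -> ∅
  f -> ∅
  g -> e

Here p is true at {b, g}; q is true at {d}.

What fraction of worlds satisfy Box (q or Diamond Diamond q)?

2/7

a: successors {a, b, e}; q or Diamond Diamond q there: a:F, b:F, e:F. ✗
b: successors {c}; q or Diamond Diamond q there: c:F. ✗
c: successors {g}; q or Diamond Diamond q there: g:F. ✗
d: successors {b, c}; q or Diamond Diamond q there: b:F, c:F. ✗
e: no successors, so Box (q or Diamond Diamond q) holds vacuously. ✓
f: no successors, so Box (q or Diamond Diamond q) holds vacuously. ✓
g: successors {e}; q or Diamond Diamond q there: e:F. ✗
That's 2 of 7 worlds, so 2/7.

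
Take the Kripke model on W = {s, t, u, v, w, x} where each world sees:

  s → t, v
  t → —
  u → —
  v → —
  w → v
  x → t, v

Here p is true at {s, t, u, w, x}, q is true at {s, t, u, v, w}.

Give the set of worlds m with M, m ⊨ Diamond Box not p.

{s, w, x}

s: successors {t, v}; Box not p there: t:T, v:T. ✓
t: no successors, so Diamond Box not p fails. ✗
u: no successors, so Diamond Box not p fails. ✗
v: no successors, so Diamond Box not p fails. ✗
w: successors {v}; Box not p there: v:T. ✓
x: successors {t, v}; Box not p there: t:T, v:T. ✓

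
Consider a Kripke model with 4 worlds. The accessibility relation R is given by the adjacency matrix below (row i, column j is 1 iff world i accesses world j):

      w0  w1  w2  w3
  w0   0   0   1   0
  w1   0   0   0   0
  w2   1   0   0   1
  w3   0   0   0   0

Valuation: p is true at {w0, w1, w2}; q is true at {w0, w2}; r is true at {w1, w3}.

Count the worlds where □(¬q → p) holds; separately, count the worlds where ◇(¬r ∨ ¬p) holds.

3 and 2

For □(¬q → p):
w0: successors {w2}; ¬q → p there: w2:T. ✓
w1: no successors, so □(¬q → p) holds vacuously. ✓
w2: successors {w0, w3}; ¬q → p there: w0:T, w3:F. ✗
w3: no successors, so □(¬q → p) holds vacuously. ✓
— 3 worlds.
For ◇(¬r ∨ ¬p):
w0: successors {w2}; ¬r ∨ ¬p there: w2:T. ✓
w1: no successors, so ◇(¬r ∨ ¬p) fails. ✗
w2: successors {w0, w3}; ¬r ∨ ¬p there: w0:T, w3:T. ✓
w3: no successors, so ◇(¬r ∨ ¬p) fails. ✗
— 2 worlds.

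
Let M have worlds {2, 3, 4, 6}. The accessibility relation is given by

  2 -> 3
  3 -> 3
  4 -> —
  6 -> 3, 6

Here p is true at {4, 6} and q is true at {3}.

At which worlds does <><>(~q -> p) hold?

2: successors {3}; <>(~q -> p) there: 3:T. ✓
3: successors {3}; <>(~q -> p) there: 3:T. ✓
4: no successors, so <><>(~q -> p) fails. ✗
6: successors {3, 6}; <>(~q -> p) there: 3:T, 6:T. ✓

{2, 3, 6}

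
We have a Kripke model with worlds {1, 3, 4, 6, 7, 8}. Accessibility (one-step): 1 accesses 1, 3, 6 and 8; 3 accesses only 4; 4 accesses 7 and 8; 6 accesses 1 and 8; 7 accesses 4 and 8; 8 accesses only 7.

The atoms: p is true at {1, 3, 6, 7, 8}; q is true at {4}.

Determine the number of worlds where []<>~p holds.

1: successors {1, 3, 6, 8}; <>~p there: 1:F, 3:T, 6:F, 8:F. ✗
3: successors {4}; <>~p there: 4:F. ✗
4: successors {7, 8}; <>~p there: 7:T, 8:F. ✗
6: successors {1, 8}; <>~p there: 1:F, 8:F. ✗
7: successors {4, 8}; <>~p there: 4:F, 8:F. ✗
8: successors {7}; <>~p there: 7:T. ✓
Satisfying worlds: {8}.

1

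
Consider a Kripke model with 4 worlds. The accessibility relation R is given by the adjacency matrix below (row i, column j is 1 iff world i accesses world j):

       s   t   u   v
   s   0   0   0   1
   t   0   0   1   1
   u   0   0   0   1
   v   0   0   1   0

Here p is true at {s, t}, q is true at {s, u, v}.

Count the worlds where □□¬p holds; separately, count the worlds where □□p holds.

For □□¬p:
s: successors {v}; □¬p there: v:T. ✓
t: successors {u, v}; □¬p there: u:T, v:T. ✓
u: successors {v}; □¬p there: v:T. ✓
v: successors {u}; □¬p there: u:T. ✓
— 4 worlds.
For □□p:
s: successors {v}; □p there: v:F. ✗
t: successors {u, v}; □p there: u:F, v:F. ✗
u: successors {v}; □p there: v:F. ✗
v: successors {u}; □p there: u:F. ✗
— 0 worlds.

4 and 0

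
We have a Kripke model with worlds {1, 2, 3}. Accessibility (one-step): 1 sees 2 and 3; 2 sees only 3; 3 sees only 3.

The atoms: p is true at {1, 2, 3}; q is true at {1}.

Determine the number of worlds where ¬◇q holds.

3

1: ◇q is F. ✓
2: ◇q is F. ✓
3: ◇q is F. ✓
Satisfying worlds: {1, 2, 3}.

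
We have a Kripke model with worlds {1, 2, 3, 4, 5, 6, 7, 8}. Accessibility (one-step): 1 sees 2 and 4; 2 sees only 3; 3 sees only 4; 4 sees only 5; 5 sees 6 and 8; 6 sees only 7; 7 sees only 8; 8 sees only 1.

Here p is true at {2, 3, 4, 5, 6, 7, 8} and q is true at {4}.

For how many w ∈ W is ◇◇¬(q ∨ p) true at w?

2

1: successors {2, 4}; ◇¬(q ∨ p) there: 2:F, 4:F. ✗
2: successors {3}; ◇¬(q ∨ p) there: 3:F. ✗
3: successors {4}; ◇¬(q ∨ p) there: 4:F. ✗
4: successors {5}; ◇¬(q ∨ p) there: 5:F. ✗
5: successors {6, 8}; ◇¬(q ∨ p) there: 6:F, 8:T. ✓
6: successors {7}; ◇¬(q ∨ p) there: 7:F. ✗
7: successors {8}; ◇¬(q ∨ p) there: 8:T. ✓
8: successors {1}; ◇¬(q ∨ p) there: 1:F. ✗
Satisfying worlds: {5, 7}.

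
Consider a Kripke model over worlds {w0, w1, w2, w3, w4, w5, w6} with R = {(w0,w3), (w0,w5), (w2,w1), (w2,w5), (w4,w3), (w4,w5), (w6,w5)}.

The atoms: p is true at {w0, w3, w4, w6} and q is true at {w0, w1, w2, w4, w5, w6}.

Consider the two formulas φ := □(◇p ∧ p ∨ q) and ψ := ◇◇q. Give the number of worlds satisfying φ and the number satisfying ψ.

5 and 0

For □(◇p ∧ p ∨ q):
w0: successors {w3, w5}; ◇p ∧ p ∨ q there: w3:F, w5:T. ✗
w1: no successors, so □(◇p ∧ p ∨ q) holds vacuously. ✓
w2: successors {w1, w5}; ◇p ∧ p ∨ q there: w1:T, w5:T. ✓
w3: no successors, so □(◇p ∧ p ∨ q) holds vacuously. ✓
w4: successors {w3, w5}; ◇p ∧ p ∨ q there: w3:F, w5:T. ✗
w5: no successors, so □(◇p ∧ p ∨ q) holds vacuously. ✓
w6: successors {w5}; ◇p ∧ p ∨ q there: w5:T. ✓
— 5 worlds.
For ◇◇q:
w0: successors {w3, w5}; ◇q there: w3:F, w5:F. ✗
w1: no successors, so ◇◇q fails. ✗
w2: successors {w1, w5}; ◇q there: w1:F, w5:F. ✗
w3: no successors, so ◇◇q fails. ✗
w4: successors {w3, w5}; ◇q there: w3:F, w5:F. ✗
w5: no successors, so ◇◇q fails. ✗
w6: successors {w5}; ◇q there: w5:F. ✗
— 0 worlds.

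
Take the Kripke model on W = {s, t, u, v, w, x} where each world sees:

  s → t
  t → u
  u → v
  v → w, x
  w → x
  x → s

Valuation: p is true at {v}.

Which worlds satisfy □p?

s: successors {t}; p there: t:F. ✗
t: successors {u}; p there: u:F. ✗
u: successors {v}; p there: v:T. ✓
v: successors {w, x}; p there: w:F, x:F. ✗
w: successors {x}; p there: x:F. ✗
x: successors {s}; p there: s:F. ✗

{u}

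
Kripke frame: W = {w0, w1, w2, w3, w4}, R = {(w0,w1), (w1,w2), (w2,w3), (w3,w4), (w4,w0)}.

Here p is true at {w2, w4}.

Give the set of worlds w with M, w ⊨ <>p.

{w1, w3}

w0: successors {w1}; p there: w1:F. ✗
w1: successors {w2}; p there: w2:T. ✓
w2: successors {w3}; p there: w3:F. ✗
w3: successors {w4}; p there: w4:T. ✓
w4: successors {w0}; p there: w0:F. ✗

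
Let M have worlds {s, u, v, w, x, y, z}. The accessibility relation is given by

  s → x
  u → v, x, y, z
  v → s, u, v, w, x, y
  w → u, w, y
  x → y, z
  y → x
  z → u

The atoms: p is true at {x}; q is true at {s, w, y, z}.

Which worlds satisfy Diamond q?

s: successors {x}; q there: x:F. ✗
u: successors {v, x, y, z}; q there: v:F, x:F, y:T, z:T. ✓
v: successors {s, u, v, w, x, y}; q there: s:T, u:F, v:F, w:T, x:F, y:T. ✓
w: successors {u, w, y}; q there: u:F, w:T, y:T. ✓
x: successors {y, z}; q there: y:T, z:T. ✓
y: successors {x}; q there: x:F. ✗
z: successors {u}; q there: u:F. ✗

{u, v, w, x}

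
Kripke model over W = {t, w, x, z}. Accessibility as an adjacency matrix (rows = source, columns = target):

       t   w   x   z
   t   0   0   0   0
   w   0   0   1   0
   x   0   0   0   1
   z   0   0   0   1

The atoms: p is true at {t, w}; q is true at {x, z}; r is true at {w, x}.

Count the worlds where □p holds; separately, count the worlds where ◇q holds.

For □p:
t: no successors, so □p holds vacuously. ✓
w: successors {x}; p there: x:F. ✗
x: successors {z}; p there: z:F. ✗
z: successors {z}; p there: z:F. ✗
— 1 world.
For ◇q:
t: no successors, so ◇q fails. ✗
w: successors {x}; q there: x:T. ✓
x: successors {z}; q there: z:T. ✓
z: successors {z}; q there: z:T. ✓
— 3 worlds.

1 and 3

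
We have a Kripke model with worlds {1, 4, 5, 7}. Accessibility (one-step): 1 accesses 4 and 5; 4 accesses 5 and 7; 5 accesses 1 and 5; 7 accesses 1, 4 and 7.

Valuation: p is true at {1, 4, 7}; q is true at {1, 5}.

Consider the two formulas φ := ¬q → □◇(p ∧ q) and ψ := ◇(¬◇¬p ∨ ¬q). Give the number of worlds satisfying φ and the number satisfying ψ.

3 and 3

For ¬q → □◇(p ∧ q):
1: ¬q is F, □◇(p ∧ q) is F. ✓
4: ¬q is T, □◇(p ∧ q) is T. ✓
5: ¬q is F, □◇(p ∧ q) is F. ✓
7: ¬q is T, □◇(p ∧ q) is F. ✗
— 3 worlds.
For ◇(¬◇¬p ∨ ¬q):
1: successors {4, 5}; ¬◇¬p ∨ ¬q there: 4:T, 5:F. ✓
4: successors {5, 7}; ¬◇¬p ∨ ¬q there: 5:F, 7:T. ✓
5: successors {1, 5}; ¬◇¬p ∨ ¬q there: 1:F, 5:F. ✗
7: successors {1, 4, 7}; ¬◇¬p ∨ ¬q there: 1:F, 4:T, 7:T. ✓
— 3 worlds.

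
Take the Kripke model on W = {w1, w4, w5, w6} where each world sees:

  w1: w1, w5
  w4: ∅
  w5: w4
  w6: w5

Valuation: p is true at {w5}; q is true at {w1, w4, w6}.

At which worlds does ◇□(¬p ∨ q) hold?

{w1, w5, w6}

w1: successors {w1, w5}; □(¬p ∨ q) there: w1:F, w5:T. ✓
w4: no successors, so ◇□(¬p ∨ q) fails. ✗
w5: successors {w4}; □(¬p ∨ q) there: w4:T. ✓
w6: successors {w5}; □(¬p ∨ q) there: w5:T. ✓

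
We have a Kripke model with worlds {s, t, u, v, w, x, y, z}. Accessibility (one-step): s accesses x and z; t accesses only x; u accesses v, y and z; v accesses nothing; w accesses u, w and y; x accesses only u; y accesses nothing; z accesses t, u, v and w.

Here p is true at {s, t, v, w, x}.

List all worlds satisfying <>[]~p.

s: successors {x, z}; []~p there: x:T, z:F. ✓
t: successors {x}; []~p there: x:T. ✓
u: successors {v, y, z}; []~p there: v:T, y:T, z:F. ✓
v: no successors, so <>[]~p fails. ✗
w: successors {u, w, y}; []~p there: u:F, w:F, y:T. ✓
x: successors {u}; []~p there: u:F. ✗
y: no successors, so <>[]~p fails. ✗
z: successors {t, u, v, w}; []~p there: t:F, u:F, v:T, w:F. ✓

{s, t, u, w, z}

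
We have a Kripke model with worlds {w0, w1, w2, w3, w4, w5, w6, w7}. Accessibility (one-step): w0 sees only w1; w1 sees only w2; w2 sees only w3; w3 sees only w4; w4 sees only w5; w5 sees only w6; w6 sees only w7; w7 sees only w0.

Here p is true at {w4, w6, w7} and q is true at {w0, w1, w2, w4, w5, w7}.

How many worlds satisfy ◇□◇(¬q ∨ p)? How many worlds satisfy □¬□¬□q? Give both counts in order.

For ◇□◇(¬q ∨ p):
w0: successors {w1}; □◇(¬q ∨ p) there: w1:T. ✓
w1: successors {w2}; □◇(¬q ∨ p) there: w2:T. ✓
w2: successors {w3}; □◇(¬q ∨ p) there: w3:F. ✗
w3: successors {w4}; □◇(¬q ∨ p) there: w4:T. ✓
w4: successors {w5}; □◇(¬q ∨ p) there: w5:T. ✓
w5: successors {w6}; □◇(¬q ∨ p) there: w6:F. ✗
w6: successors {w7}; □◇(¬q ∨ p) there: w7:F. ✗
w7: successors {w0}; □◇(¬q ∨ p) there: w0:F. ✗
— 4 worlds.
For □¬□¬□q:
w0: successors {w1}; ¬□¬□q there: w1:F. ✗
w1: successors {w2}; ¬□¬□q there: w2:T. ✓
w2: successors {w3}; ¬□¬□q there: w3:T. ✓
w3: successors {w4}; ¬□¬□q there: w4:F. ✗
w4: successors {w5}; ¬□¬□q there: w5:T. ✓
w5: successors {w6}; ¬□¬□q there: w6:T. ✓
w6: successors {w7}; ¬□¬□q there: w7:T. ✓
w7: successors {w0}; ¬□¬□q there: w0:T. ✓
— 6 worlds.

4 and 6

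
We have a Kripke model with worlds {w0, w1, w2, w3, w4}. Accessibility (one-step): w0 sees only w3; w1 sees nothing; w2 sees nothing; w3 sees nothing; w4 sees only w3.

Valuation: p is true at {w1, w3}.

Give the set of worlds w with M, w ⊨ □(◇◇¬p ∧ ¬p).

w0: successors {w3}; ◇◇¬p ∧ ¬p there: w3:F. ✗
w1: no successors, so □(◇◇¬p ∧ ¬p) holds vacuously. ✓
w2: no successors, so □(◇◇¬p ∧ ¬p) holds vacuously. ✓
w3: no successors, so □(◇◇¬p ∧ ¬p) holds vacuously. ✓
w4: successors {w3}; ◇◇¬p ∧ ¬p there: w3:F. ✗

{w1, w2, w3}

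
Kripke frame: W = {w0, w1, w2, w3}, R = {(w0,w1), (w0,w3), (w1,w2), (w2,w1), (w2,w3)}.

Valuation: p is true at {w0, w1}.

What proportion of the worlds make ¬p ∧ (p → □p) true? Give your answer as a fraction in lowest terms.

w0: ¬p is F, p → □p is F. ✗
w1: ¬p is F, p → □p is F. ✗
w2: ¬p is T, p → □p is T. ✓
w3: ¬p is T, p → □p is T. ✓
That's 2 of 4 worlds, so 2/4 = 1/2.

1/2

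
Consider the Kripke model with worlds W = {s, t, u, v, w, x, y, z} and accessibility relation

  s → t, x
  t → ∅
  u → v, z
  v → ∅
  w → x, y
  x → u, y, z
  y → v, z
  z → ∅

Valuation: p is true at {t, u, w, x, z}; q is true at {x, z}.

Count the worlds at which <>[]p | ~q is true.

7

s: <>[]p is T, ~q is T. ✓
t: <>[]p is F, ~q is T. ✓
u: <>[]p is T, ~q is T. ✓
v: <>[]p is F, ~q is T. ✓
w: <>[]p is F, ~q is T. ✓
x: <>[]p is T, ~q is F. ✓
y: <>[]p is T, ~q is T. ✓
z: <>[]p is F, ~q is F. ✗
Satisfying worlds: {s, t, u, v, w, x, y}.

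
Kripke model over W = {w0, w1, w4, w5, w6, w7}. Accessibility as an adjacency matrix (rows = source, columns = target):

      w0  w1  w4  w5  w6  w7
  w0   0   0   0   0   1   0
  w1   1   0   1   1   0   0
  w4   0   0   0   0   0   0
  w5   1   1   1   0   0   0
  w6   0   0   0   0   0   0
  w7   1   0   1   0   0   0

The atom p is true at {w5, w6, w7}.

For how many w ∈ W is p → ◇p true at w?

3

w0: p is F, ◇p is T. ✓
w1: p is F, ◇p is T. ✓
w4: p is F, ◇p is F. ✓
w5: p is T, ◇p is F. ✗
w6: p is T, ◇p is F. ✗
w7: p is T, ◇p is F. ✗
Satisfying worlds: {w0, w1, w4}.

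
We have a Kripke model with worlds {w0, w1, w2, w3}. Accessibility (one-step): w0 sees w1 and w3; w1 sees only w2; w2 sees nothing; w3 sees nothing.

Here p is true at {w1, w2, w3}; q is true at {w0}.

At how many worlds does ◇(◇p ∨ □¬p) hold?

w0: successors {w1, w3}; ◇p ∨ □¬p there: w1:T, w3:T. ✓
w1: successors {w2}; ◇p ∨ □¬p there: w2:T. ✓
w2: no successors, so ◇(◇p ∨ □¬p) fails. ✗
w3: no successors, so ◇(◇p ∨ □¬p) fails. ✗
Satisfying worlds: {w0, w1}.

2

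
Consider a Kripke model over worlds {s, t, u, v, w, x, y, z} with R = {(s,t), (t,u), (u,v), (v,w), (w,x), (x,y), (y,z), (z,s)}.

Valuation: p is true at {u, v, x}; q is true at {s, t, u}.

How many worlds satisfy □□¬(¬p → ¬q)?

s: successors {t}; □¬(¬p → ¬q) there: t:F. ✗
t: successors {u}; □¬(¬p → ¬q) there: u:F. ✗
u: successors {v}; □¬(¬p → ¬q) there: v:F. ✗
v: successors {w}; □¬(¬p → ¬q) there: w:F. ✗
w: successors {x}; □¬(¬p → ¬q) there: x:F. ✗
x: successors {y}; □¬(¬p → ¬q) there: y:F. ✗
y: successors {z}; □¬(¬p → ¬q) there: z:T. ✓
z: successors {s}; □¬(¬p → ¬q) there: s:T. ✓
Satisfying worlds: {y, z}.

2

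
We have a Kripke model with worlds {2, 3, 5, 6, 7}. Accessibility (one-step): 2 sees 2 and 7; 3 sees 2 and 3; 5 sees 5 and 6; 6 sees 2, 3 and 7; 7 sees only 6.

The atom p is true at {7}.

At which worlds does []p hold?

2: successors {2, 7}; p there: 2:F, 7:T. ✗
3: successors {2, 3}; p there: 2:F, 3:F. ✗
5: successors {5, 6}; p there: 5:F, 6:F. ✗
6: successors {2, 3, 7}; p there: 2:F, 3:F, 7:T. ✗
7: successors {6}; p there: 6:F. ✗

∅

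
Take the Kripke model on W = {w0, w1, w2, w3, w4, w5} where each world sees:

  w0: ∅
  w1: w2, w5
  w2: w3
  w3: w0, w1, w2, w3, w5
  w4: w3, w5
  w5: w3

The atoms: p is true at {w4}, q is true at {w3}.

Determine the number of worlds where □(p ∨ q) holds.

3

w0: no successors, so □(p ∨ q) holds vacuously. ✓
w1: successors {w2, w5}; p ∨ q there: w2:F, w5:F. ✗
w2: successors {w3}; p ∨ q there: w3:T. ✓
w3: successors {w0, w1, w2, w3, w5}; p ∨ q there: w0:F, w1:F, w2:F, w3:T, w5:F. ✗
w4: successors {w3, w5}; p ∨ q there: w3:T, w5:F. ✗
w5: successors {w3}; p ∨ q there: w3:T. ✓
Satisfying worlds: {w0, w2, w5}.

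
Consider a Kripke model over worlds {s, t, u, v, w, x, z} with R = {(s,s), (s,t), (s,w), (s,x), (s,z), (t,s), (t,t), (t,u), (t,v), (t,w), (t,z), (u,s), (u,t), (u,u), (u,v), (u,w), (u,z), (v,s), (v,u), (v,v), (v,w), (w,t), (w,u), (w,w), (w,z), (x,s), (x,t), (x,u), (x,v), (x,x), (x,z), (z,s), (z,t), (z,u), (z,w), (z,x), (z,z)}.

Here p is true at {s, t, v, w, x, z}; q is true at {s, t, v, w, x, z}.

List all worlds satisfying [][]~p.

s: successors {s, t, w, x, z}; []~p there: s:F, t:F, w:F, x:F, z:F. ✗
t: successors {s, t, u, v, w, z}; []~p there: s:F, t:F, u:F, v:F, w:F, z:F. ✗
u: successors {s, t, u, v, w, z}; []~p there: s:F, t:F, u:F, v:F, w:F, z:F. ✗
v: successors {s, u, v, w}; []~p there: s:F, u:F, v:F, w:F. ✗
w: successors {t, u, w, z}; []~p there: t:F, u:F, w:F, z:F. ✗
x: successors {s, t, u, v, x, z}; []~p there: s:F, t:F, u:F, v:F, x:F, z:F. ✗
z: successors {s, t, u, w, x, z}; []~p there: s:F, t:F, u:F, w:F, x:F, z:F. ✗

∅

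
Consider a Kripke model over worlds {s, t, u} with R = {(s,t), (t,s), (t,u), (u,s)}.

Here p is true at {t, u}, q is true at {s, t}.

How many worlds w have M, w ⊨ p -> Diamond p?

s: p is F, Diamond p is T. ✓
t: p is T, Diamond p is T. ✓
u: p is T, Diamond p is F. ✗
Satisfying worlds: {s, t}.

2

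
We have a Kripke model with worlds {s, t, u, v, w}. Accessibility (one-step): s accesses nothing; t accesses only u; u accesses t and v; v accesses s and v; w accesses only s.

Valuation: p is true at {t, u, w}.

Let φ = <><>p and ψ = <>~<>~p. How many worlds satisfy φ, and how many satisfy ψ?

2 and 3

For <><>p:
s: no successors, so <><>p fails. ✗
t: successors {u}; <>p there: u:T. ✓
u: successors {t, v}; <>p there: t:T, v:F. ✓
v: successors {s, v}; <>p there: s:F, v:F. ✗
w: successors {s}; <>p there: s:F. ✗
— 2 worlds.
For <>~<>~p:
s: no successors, so <>~<>~p fails. ✗
t: successors {u}; ~<>~p there: u:F. ✗
u: successors {t, v}; ~<>~p there: t:T, v:F. ✓
v: successors {s, v}; ~<>~p there: s:T, v:F. ✓
w: successors {s}; ~<>~p there: s:T. ✓
— 3 worlds.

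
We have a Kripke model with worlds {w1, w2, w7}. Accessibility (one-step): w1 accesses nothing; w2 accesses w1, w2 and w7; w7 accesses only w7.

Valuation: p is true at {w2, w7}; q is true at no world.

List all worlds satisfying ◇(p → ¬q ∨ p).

w1: no successors, so ◇(p → ¬q ∨ p) fails. ✗
w2: successors {w1, w2, w7}; p → ¬q ∨ p there: w1:T, w2:T, w7:T. ✓
w7: successors {w7}; p → ¬q ∨ p there: w7:T. ✓

{w2, w7}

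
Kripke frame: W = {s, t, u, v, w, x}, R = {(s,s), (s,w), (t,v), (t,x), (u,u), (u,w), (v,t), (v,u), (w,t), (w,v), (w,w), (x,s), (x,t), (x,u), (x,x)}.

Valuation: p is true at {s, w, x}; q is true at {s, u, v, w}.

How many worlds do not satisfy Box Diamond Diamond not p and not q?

s: Box Diamond Diamond not p is T, not q is F. ✗
t: Box Diamond Diamond not p is T, not q is T. ✓
u: Box Diamond Diamond not p is T, not q is F. ✗
v: Box Diamond Diamond not p is T, not q is F. ✗
w: Box Diamond Diamond not p is T, not q is F. ✗
x: Box Diamond Diamond not p is T, not q is T. ✓
Satisfying worlds: {t, x}.
So Box Diamond Diamond not p and not q fails at the other 4 worlds.

4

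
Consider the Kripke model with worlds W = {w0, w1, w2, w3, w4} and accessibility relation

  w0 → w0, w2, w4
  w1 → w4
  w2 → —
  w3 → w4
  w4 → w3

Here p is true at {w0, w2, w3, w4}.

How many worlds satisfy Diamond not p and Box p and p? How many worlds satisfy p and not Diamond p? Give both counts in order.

0 and 1

For Diamond not p and Box p and p:
w0: Diamond not p is F, Box p and p is T. ✗
w1: Diamond not p is F, Box p and p is F. ✗
w2: Diamond not p is F, Box p and p is T. ✗
w3: Diamond not p is F, Box p and p is T. ✗
w4: Diamond not p is F, Box p and p is T. ✗
— 0 worlds.
For p and not Diamond p:
w0: p is T, not Diamond p is F. ✗
w1: p is F, not Diamond p is F. ✗
w2: p is T, not Diamond p is T. ✓
w3: p is T, not Diamond p is F. ✗
w4: p is T, not Diamond p is F. ✗
— 1 world.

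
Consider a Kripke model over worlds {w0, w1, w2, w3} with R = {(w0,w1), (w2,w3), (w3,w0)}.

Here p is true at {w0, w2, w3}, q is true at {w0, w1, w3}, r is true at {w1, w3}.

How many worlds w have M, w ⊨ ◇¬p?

1

w0: successors {w1}; ¬p there: w1:T. ✓
w1: no successors, so ◇¬p fails. ✗
w2: successors {w3}; ¬p there: w3:F. ✗
w3: successors {w0}; ¬p there: w0:F. ✗
Satisfying worlds: {w0}.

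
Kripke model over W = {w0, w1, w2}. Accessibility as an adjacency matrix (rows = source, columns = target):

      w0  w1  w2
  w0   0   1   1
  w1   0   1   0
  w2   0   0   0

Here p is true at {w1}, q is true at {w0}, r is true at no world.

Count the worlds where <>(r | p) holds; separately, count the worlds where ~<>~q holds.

2 and 1

For <>(r | p):
w0: successors {w1, w2}; r | p there: w1:T, w2:F. ✓
w1: successors {w1}; r | p there: w1:T. ✓
w2: no successors, so <>(r | p) fails. ✗
— 2 worlds.
For ~<>~q:
w0: <>~q is T. ✗
w1: <>~q is T. ✗
w2: <>~q is F. ✓
— 1 world.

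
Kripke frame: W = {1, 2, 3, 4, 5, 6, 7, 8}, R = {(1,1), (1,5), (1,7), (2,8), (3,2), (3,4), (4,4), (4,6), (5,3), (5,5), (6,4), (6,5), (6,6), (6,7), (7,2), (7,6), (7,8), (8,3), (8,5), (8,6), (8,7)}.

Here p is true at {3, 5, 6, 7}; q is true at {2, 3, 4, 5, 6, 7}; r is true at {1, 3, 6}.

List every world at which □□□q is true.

{3}

1: successors {1, 5, 7}; □□q there: 1:F, 5:T, 7:F. ✗
2: successors {8}; □□q there: 8:F. ✗
3: successors {2, 4}; □□q there: 2:T, 4:T. ✓
4: successors {4, 6}; □□q there: 4:T, 6:F. ✗
5: successors {3, 5}; □□q there: 3:F, 5:T. ✗
6: successors {4, 5, 6, 7}; □□q there: 4:T, 5:T, 6:F, 7:F. ✗
7: successors {2, 6, 8}; □□q there: 2:T, 6:F, 8:F. ✗
8: successors {3, 5, 6, 7}; □□q there: 3:F, 5:T, 6:F, 7:F. ✗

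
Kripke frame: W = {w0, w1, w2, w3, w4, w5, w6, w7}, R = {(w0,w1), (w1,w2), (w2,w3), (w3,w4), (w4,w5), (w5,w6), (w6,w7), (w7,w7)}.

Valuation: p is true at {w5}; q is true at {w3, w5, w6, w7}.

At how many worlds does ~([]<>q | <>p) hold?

w0: []<>q | <>p is F. ✓
w1: []<>q | <>p is T. ✗
w2: []<>q | <>p is F. ✓
w3: []<>q | <>p is T. ✗
w4: []<>q | <>p is T. ✗
w5: []<>q | <>p is T. ✗
w6: []<>q | <>p is T. ✗
w7: []<>q | <>p is T. ✗
Satisfying worlds: {w0, w2}.

2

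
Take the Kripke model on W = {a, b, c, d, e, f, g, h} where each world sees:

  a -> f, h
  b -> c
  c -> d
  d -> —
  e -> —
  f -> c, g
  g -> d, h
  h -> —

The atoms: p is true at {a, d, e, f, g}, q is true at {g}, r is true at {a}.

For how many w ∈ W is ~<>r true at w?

a: <>r is F. ✓
b: <>r is F. ✓
c: <>r is F. ✓
d: <>r is F. ✓
e: <>r is F. ✓
f: <>r is F. ✓
g: <>r is F. ✓
h: <>r is F. ✓
Satisfying worlds: {a, b, c, d, e, f, g, h}.

8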